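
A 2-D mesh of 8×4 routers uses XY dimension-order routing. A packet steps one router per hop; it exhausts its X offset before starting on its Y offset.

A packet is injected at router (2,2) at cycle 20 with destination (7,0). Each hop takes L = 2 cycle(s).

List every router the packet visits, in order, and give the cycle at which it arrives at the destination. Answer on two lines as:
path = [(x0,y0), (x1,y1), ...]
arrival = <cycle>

t=20: at (2,2)
t=22: at (3,2) after E
t=24: at (4,2) after E
t=26: at (5,2) after E
t=28: at (6,2) after E
t=30: at (7,2) after E
t=32: at (7,1) after S
t=34: at (7,0) after S

path = [(2,2), (3,2), (4,2), (5,2), (6,2), (7,2), (7,1), (7,0)]
arrival = 34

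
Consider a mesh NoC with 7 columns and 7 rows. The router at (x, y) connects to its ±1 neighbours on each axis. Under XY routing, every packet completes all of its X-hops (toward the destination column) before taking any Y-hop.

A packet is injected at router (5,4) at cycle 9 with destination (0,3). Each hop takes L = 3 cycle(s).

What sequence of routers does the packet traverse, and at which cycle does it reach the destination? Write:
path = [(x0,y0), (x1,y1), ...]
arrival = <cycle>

path = [(5,4), (4,4), (3,4), (2,4), (1,4), (0,4), (0,3)]
arrival = 27

#0 — 5,4 | c9
#1 — 4,4 | c12 | W
#2 — 3,4 | c15 | W
#3 — 2,4 | c18 | W
#4 — 1,4 | c21 | W
#5 — 0,4 | c24 | W
#6 — 0,3 | c27 | S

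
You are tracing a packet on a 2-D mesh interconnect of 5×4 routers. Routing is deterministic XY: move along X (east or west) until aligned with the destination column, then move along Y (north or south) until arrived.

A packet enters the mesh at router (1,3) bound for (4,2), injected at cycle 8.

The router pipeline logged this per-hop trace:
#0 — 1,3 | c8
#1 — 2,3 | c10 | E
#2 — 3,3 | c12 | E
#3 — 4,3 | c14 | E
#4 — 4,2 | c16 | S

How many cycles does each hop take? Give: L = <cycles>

cyc[1] − cyc[0] = 10 − 8 = 2.
Each hop adds L, hence L = 2.

L = 2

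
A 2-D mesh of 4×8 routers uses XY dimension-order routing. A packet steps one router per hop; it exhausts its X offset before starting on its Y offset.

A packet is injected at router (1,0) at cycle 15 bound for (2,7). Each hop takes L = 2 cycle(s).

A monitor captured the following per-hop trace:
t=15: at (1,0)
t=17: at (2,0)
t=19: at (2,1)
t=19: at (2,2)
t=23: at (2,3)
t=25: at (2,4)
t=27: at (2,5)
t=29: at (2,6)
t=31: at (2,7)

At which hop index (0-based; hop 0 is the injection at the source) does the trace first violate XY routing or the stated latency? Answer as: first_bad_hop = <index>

first_bad_hop = 3

hop 1: step (+1,+0), +2 cyc — ok
hop 2: step (+0,+1), +2 cyc — ok
hop 3: step (+0,+1), +0 cyc — BAD: Δcyc=0≠L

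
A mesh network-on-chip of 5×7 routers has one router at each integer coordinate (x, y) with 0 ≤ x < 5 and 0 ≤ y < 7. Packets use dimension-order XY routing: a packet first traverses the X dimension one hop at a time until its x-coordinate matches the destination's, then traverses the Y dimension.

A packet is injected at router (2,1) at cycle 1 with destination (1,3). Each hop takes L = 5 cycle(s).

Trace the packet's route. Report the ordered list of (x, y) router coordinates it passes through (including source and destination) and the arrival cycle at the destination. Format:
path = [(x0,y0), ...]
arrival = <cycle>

path = [(2,1), (1,1), (1,2), (1,3)]
arrival = 16

hop 0: (2,1) @ cyc 1
hop 1: (1,1) @ cyc 6  [W]
hop 2: (1,2) @ cyc 11  [N]
hop 3: (1,3) @ cyc 16  [N]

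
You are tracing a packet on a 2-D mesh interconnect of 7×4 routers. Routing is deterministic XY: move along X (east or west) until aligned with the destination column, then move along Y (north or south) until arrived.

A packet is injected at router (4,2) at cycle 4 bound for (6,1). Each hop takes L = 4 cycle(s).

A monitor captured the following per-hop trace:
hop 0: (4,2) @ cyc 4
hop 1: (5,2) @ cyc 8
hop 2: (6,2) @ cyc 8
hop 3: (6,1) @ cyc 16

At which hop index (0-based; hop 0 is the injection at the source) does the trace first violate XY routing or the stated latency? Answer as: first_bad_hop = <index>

[1] (+1,+0) / 4c ⇒ ok
[2] (+1,+0) / 0c ⇒ BAD: Δcyc=0≠L

first_bad_hop = 2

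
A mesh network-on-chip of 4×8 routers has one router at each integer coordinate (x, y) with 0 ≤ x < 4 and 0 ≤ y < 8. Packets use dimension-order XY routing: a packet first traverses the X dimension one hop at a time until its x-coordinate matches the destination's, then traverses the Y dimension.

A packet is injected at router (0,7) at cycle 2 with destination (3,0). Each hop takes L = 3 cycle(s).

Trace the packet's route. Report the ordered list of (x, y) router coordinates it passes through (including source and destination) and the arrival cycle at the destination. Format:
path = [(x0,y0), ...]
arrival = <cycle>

path = [(0,7), (1,7), (2,7), (3,7), (3,6), (3,5), (3,4), (3,3), (3,2), (3,1), (3,0)]
arrival = 32

src (0,7)  cyc=2
E→(1,7)  cyc=5
E→(2,7)  cyc=8
E→(3,7)  cyc=11
S→(3,6)  cyc=14
S→(3,5)  cyc=17
S→(3,4)  cyc=20
S→(3,3)  cyc=23
S→(3,2)  cyc=26
S→(3,1)  cyc=29
S→(3,0)  cyc=32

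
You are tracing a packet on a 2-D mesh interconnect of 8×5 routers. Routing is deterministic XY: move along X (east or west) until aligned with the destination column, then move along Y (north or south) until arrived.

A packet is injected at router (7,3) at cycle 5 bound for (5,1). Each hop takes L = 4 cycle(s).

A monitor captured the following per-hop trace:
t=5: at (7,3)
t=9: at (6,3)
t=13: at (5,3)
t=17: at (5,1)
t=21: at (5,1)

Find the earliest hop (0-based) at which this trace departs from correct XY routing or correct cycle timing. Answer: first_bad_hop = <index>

hop 1: step (-1,+0), +4 cyc — ok
hop 2: step (-1,+0), +4 cyc — ok
hop 3: step (+0,-2), +4 cyc — BAD: non-unit step

first_bad_hop = 3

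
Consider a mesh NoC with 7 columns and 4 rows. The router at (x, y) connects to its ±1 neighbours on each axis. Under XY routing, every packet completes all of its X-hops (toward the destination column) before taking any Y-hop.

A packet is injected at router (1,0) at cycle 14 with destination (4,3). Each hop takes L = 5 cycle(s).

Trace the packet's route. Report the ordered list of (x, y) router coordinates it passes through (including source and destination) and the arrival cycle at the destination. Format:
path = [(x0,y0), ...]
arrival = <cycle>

path = [(1,0), (2,0), (3,0), (4,0), (4,1), (4,2), (4,3)]
arrival = 44

src (1,0)  cyc=14
E→(2,0)  cyc=19
E→(3,0)  cyc=24
E→(4,0)  cyc=29
N→(4,1)  cyc=34
N→(4,2)  cyc=39
N→(4,3)  cyc=44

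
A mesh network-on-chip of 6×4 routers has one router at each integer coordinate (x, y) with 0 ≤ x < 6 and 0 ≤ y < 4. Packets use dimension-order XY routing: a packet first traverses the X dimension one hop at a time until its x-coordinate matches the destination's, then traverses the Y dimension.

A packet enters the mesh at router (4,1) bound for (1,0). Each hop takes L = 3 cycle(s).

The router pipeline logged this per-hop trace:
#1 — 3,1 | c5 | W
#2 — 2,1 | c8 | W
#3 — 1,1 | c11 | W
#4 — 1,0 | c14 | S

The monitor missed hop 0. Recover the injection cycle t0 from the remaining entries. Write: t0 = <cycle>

cyc[1] = 5 and cyc[k] = t0 + k·L for every k.
Therefore t0 = 5 − L = 2.

t0 = 2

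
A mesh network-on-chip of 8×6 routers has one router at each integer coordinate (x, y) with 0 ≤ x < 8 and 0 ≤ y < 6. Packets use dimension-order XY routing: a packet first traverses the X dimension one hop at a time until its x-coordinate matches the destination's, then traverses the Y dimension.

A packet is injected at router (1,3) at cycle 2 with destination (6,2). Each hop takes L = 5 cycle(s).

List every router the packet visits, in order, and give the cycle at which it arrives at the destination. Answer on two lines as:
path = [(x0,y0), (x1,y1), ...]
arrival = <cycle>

path = [(1,3), (2,3), (3,3), (4,3), (5,3), (6,3), (6,2)]
arrival = 32

[0] x=1 y=3 t=2
[1] x=2 y=3 t=7 →E
[2] x=3 y=3 t=12 →E
[3] x=4 y=3 t=17 →E
[4] x=5 y=3 t=22 →E
[5] x=6 y=3 t=27 →E
[6] x=6 y=2 t=32 →S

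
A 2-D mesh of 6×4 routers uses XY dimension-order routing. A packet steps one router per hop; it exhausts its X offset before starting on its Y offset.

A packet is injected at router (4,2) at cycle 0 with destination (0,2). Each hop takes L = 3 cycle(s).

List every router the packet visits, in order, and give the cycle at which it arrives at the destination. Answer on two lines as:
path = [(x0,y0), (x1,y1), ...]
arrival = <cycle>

path = [(4,2), (3,2), (2,2), (1,2), (0,2)]
arrival = 12

src (4,2)  cyc=0
W→(3,2)  cyc=3
W→(2,2)  cyc=6
W→(1,2)  cyc=9
W→(0,2)  cyc=12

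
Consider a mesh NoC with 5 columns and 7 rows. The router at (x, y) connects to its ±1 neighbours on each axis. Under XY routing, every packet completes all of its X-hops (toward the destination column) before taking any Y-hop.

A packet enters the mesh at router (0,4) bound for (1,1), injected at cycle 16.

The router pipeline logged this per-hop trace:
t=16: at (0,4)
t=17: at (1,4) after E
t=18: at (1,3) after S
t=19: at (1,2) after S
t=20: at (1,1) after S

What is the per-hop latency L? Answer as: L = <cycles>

L = 1

Δcyc across hop 0→1: 17 − 16 = 1.
One hop costs L cycles, so L = 1.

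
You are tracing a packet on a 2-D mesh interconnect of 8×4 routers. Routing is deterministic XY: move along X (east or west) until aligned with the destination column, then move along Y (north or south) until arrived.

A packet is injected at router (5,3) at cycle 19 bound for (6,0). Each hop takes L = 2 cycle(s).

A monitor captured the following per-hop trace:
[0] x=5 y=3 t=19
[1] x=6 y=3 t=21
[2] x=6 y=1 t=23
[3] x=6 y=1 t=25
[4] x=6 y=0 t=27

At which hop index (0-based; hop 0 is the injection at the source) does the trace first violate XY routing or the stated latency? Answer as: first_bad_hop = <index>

  1: Δx=+1 Δy=+0 Δt=2 [ok]
  2: Δx=+0 Δy=-2 Δt=2 [BAD: non-unit step]

first_bad_hop = 2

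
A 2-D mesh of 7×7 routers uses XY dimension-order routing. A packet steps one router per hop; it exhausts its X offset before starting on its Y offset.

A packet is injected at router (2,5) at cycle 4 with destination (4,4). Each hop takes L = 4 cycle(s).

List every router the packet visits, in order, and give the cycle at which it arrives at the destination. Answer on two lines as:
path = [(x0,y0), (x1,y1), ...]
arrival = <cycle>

t=4: at (2,5)
t=8: at (3,5) after E
t=12: at (4,5) after E
t=16: at (4,4) after S

path = [(2,5), (3,5), (4,5), (4,4)]
arrival = 16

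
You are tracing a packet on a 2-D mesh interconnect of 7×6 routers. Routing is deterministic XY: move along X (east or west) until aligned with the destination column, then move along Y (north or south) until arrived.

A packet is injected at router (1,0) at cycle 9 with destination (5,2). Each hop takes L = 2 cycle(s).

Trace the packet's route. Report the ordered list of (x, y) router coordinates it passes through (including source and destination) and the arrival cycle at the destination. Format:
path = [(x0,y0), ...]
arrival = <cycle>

#0 — 1,0 | c9
#1 — 2,0 | c11 | E
#2 — 3,0 | c13 | E
#3 — 4,0 | c15 | E
#4 — 5,0 | c17 | E
#5 — 5,1 | c19 | N
#6 — 5,2 | c21 | N

path = [(1,0), (2,0), (3,0), (4,0), (5,0), (5,1), (5,2)]
arrival = 21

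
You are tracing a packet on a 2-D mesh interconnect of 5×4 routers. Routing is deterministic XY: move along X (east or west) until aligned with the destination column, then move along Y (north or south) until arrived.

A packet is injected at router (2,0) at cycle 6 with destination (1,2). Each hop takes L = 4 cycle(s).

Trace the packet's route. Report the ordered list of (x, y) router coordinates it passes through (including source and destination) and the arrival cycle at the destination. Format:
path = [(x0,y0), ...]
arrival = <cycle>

[0] x=2 y=0 t=6
[1] x=1 y=0 t=10 →W
[2] x=1 y=1 t=14 →N
[3] x=1 y=2 t=18 →N

path = [(2,0), (1,0), (1,1), (1,2)]
arrival = 18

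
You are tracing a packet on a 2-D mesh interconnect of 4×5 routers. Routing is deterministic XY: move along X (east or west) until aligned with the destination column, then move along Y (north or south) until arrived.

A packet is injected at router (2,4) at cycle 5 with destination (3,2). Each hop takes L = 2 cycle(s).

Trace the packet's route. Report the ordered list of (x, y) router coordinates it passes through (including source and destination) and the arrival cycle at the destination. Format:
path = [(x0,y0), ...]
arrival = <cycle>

path = [(2,4), (3,4), (3,3), (3,2)]
arrival = 11

  0. router=(2,4) cycle=5 (inject)
  1. router=(3,4) cycle=7 dir=E
  2. router=(3,3) cycle=9 dir=S
  3. router=(3,2) cycle=11 dir=S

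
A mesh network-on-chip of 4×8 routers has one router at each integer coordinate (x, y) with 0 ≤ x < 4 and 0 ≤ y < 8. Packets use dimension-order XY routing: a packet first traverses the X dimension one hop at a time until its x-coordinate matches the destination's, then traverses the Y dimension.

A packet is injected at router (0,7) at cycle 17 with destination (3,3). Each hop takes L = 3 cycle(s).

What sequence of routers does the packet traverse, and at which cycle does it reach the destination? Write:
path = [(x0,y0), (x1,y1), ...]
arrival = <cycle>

path = [(0,7), (1,7), (2,7), (3,7), (3,6), (3,5), (3,4), (3,3)]
arrival = 38

src (0,7)  cyc=17
E→(1,7)  cyc=20
E→(2,7)  cyc=23
E→(3,7)  cyc=26
S→(3,6)  cyc=29
S→(3,5)  cyc=32
S→(3,4)  cyc=35
S→(3,3)  cyc=38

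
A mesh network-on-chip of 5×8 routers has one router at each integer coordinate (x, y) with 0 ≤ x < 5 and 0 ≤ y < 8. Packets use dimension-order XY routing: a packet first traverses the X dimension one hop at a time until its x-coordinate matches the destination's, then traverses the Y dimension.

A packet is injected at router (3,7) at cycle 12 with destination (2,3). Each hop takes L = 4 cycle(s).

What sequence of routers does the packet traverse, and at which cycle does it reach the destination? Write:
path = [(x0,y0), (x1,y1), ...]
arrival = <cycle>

[0] x=3 y=7 t=12
[1] x=2 y=7 t=16 →W
[2] x=2 y=6 t=20 →S
[3] x=2 y=5 t=24 →S
[4] x=2 y=4 t=28 →S
[5] x=2 y=3 t=32 →S

path = [(3,7), (2,7), (2,6), (2,5), (2,4), (2,3)]
arrival = 32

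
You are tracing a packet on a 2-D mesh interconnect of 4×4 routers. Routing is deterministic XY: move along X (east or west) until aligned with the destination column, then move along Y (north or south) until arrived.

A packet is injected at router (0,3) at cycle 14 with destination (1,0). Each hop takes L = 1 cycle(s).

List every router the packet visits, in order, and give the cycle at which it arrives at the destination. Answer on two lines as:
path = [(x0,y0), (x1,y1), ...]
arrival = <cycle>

path = [(0,3), (1,3), (1,2), (1,1), (1,0)]
arrival = 18

#0 — 0,3 | c14
#1 — 1,3 | c15 | E
#2 — 1,2 | c16 | S
#3 — 1,1 | c17 | S
#4 — 1,0 | c18 | S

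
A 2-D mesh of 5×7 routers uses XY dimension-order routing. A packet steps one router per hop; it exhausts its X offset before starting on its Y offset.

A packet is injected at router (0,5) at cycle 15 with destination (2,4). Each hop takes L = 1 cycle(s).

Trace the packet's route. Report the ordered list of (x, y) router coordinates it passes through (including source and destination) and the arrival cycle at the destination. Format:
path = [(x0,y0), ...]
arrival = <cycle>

#0 — 0,5 | c15
#1 — 1,5 | c16 | E
#2 — 2,5 | c17 | E
#3 — 2,4 | c18 | S

path = [(0,5), (1,5), (2,5), (2,4)]
arrival = 18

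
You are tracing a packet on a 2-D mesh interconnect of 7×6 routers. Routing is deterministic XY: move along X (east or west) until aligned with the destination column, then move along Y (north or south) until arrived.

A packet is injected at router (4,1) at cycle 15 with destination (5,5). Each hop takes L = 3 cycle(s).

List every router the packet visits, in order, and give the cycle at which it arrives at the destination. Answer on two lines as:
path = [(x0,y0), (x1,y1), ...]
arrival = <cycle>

[0] x=4 y=1 t=15
[1] x=5 y=1 t=18 →E
[2] x=5 y=2 t=21 →N
[3] x=5 y=3 t=24 →N
[4] x=5 y=4 t=27 →N
[5] x=5 y=5 t=30 →N

path = [(4,1), (5,1), (5,2), (5,3), (5,4), (5,5)]
arrival = 30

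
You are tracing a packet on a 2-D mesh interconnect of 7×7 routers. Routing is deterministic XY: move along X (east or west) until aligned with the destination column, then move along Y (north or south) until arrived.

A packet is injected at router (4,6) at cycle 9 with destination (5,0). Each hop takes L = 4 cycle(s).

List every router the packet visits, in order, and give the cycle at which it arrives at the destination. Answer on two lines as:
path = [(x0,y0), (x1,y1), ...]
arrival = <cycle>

path = [(4,6), (5,6), (5,5), (5,4), (5,3), (5,2), (5,1), (5,0)]
arrival = 37

hop 0: (4,6) @ cyc 9
hop 1: (5,6) @ cyc 13  [E]
hop 2: (5,5) @ cyc 17  [S]
hop 3: (5,4) @ cyc 21  [S]
hop 4: (5,3) @ cyc 25  [S]
hop 5: (5,2) @ cyc 29  [S]
hop 6: (5,1) @ cyc 33  [S]
hop 7: (5,0) @ cyc 37  [S]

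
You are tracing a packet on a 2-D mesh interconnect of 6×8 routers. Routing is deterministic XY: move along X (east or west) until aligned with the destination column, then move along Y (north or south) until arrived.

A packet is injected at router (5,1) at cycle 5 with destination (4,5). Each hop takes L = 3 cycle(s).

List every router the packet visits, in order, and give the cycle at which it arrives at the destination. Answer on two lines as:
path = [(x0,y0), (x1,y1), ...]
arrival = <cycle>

path = [(5,1), (4,1), (4,2), (4,3), (4,4), (4,5)]
arrival = 20

  0. router=(5,1) cycle=5 (inject)
  1. router=(4,1) cycle=8 dir=W
  2. router=(4,2) cycle=11 dir=N
  3. router=(4,3) cycle=14 dir=N
  4. router=(4,4) cycle=17 dir=N
  5. router=(4,5) cycle=20 dir=N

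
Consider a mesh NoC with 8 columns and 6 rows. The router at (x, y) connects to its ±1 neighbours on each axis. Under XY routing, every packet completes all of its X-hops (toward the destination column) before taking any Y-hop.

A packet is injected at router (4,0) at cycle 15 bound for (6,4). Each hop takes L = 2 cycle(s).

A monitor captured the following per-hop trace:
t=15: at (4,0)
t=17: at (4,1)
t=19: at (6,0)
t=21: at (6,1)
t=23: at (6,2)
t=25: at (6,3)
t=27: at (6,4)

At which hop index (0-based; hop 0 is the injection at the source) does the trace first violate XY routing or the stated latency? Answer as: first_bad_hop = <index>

check 1→ d=(0,1) cyc+2: BAD: Y-move but x=4≠6

first_bad_hop = 1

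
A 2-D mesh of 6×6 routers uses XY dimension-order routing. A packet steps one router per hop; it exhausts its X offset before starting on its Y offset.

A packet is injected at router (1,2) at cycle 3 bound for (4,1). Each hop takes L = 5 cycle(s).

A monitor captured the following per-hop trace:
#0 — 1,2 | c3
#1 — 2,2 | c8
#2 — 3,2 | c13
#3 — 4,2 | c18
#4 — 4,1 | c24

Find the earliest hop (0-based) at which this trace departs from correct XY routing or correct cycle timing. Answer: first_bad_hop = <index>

[1] (+1,+0) / 5c ⇒ ok
[2] (+1,+0) / 5c ⇒ ok
[3] (+1,+0) / 5c ⇒ ok
[4] (+0,-1) / 6c ⇒ BAD: Δcyc=6≠L

first_bad_hop = 4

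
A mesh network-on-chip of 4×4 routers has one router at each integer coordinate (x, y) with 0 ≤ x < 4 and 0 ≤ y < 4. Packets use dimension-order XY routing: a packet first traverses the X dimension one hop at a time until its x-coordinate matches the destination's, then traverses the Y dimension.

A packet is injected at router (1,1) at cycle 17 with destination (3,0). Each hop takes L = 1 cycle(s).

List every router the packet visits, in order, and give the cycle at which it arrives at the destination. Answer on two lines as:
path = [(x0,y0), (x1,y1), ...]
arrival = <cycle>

path = [(1,1), (2,1), (3,1), (3,0)]
arrival = 20

#0 — 1,1 | c17
#1 — 2,1 | c18 | E
#2 — 3,1 | c19 | E
#3 — 3,0 | c20 | S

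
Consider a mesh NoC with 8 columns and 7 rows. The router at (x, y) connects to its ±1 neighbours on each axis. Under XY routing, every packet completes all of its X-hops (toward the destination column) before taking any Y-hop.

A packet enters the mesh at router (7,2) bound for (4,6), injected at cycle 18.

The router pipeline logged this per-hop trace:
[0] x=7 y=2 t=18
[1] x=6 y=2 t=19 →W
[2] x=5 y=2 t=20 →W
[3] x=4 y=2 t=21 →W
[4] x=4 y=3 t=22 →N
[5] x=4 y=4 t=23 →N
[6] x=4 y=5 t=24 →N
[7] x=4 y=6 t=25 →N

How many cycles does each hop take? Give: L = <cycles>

Between hops 0 and 1 the cycle counter advances 19 − 18 = 1.
One hop costs L cycles, so L = 1.

L = 1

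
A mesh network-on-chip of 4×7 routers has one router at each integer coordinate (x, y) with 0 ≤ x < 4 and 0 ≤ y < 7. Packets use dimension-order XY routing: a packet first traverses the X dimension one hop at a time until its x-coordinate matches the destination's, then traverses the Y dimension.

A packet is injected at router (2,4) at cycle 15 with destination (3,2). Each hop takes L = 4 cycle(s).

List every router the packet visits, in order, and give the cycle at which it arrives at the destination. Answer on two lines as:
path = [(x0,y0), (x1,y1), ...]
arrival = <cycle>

hop 0: (2,4) @ cyc 15
hop 1: (3,4) @ cyc 19  [E]
hop 2: (3,3) @ cyc 23  [S]
hop 3: (3,2) @ cyc 27  [S]

path = [(2,4), (3,4), (3,3), (3,2)]
arrival = 27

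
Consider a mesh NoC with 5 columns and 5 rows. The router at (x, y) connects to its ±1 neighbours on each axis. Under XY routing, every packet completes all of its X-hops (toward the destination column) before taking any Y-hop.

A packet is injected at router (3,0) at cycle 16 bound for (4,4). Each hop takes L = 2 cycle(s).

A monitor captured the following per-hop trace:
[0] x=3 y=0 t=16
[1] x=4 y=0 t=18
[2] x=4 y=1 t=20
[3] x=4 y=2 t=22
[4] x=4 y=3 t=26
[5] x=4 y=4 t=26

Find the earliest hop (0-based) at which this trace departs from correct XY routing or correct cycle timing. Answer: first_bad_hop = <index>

first_bad_hop = 4

  1: Δx=+1 Δy=+0 Δt=2 [ok]
  2: Δx=+0 Δy=+1 Δt=2 [ok]
  3: Δx=+0 Δy=+1 Δt=2 [ok]
  4: Δx=+0 Δy=+1 Δt=4 [BAD: Δcyc=4≠L]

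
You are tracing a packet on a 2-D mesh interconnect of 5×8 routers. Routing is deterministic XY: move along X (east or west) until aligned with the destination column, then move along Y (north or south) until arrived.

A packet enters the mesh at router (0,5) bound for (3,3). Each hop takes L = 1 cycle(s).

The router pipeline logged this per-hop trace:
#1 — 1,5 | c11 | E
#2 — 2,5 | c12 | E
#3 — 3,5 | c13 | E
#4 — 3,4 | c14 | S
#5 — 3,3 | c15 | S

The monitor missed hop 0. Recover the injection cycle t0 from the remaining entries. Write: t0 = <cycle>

The first recorded entry is hop 1 at cycle 11.
t0 = cyc[1] − L = 11 − 1 = 10.

t0 = 10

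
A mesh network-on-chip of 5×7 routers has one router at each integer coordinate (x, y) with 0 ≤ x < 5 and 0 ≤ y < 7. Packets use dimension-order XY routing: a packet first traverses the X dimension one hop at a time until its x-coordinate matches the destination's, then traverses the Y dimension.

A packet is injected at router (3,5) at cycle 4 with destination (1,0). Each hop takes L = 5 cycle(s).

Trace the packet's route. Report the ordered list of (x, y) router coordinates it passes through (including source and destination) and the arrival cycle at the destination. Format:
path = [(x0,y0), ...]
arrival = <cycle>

path = [(3,5), (2,5), (1,5), (1,4), (1,3), (1,2), (1,1), (1,0)]
arrival = 39

hop 0: (3,5) @ cyc 4
hop 1: (2,5) @ cyc 9  [W]
hop 2: (1,5) @ cyc 14  [W]
hop 3: (1,4) @ cyc 19  [S]
hop 4: (1,3) @ cyc 24  [S]
hop 5: (1,2) @ cyc 29  [S]
hop 6: (1,1) @ cyc 34  [S]
hop 7: (1,0) @ cyc 39  [S]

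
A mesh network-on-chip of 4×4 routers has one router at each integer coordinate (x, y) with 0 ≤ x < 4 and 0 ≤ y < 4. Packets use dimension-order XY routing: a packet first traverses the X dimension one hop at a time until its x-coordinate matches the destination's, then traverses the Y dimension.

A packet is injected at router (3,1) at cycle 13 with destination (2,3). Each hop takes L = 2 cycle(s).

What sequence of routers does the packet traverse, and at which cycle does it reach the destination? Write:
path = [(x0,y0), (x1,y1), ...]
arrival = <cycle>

path = [(3,1), (2,1), (2,2), (2,3)]
arrival = 19

t=13: at (3,1)
t=15: at (2,1) after W
t=17: at (2,2) after N
t=19: at (2,3) after N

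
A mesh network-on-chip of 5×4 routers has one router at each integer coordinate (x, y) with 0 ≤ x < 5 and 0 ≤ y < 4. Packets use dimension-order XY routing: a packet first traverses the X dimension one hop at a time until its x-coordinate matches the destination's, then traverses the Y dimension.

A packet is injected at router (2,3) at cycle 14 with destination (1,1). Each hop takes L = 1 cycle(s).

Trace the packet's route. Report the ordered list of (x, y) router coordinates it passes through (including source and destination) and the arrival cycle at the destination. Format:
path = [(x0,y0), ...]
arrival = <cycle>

path = [(2,3), (1,3), (1,2), (1,1)]
arrival = 17

[0] x=2 y=3 t=14
[1] x=1 y=3 t=15 →W
[2] x=1 y=2 t=16 →S
[3] x=1 y=1 t=17 →S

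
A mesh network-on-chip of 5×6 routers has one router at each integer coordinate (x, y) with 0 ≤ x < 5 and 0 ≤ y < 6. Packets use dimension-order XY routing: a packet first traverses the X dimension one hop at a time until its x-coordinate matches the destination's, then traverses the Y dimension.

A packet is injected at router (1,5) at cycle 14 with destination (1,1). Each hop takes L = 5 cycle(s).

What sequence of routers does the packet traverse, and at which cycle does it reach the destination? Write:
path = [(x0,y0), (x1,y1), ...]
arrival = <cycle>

hop 0: (1,5) @ cyc 14
hop 1: (1,4) @ cyc 19  [S]
hop 2: (1,3) @ cyc 24  [S]
hop 3: (1,2) @ cyc 29  [S]
hop 4: (1,1) @ cyc 34  [S]

path = [(1,5), (1,4), (1,3), (1,2), (1,1)]
arrival = 34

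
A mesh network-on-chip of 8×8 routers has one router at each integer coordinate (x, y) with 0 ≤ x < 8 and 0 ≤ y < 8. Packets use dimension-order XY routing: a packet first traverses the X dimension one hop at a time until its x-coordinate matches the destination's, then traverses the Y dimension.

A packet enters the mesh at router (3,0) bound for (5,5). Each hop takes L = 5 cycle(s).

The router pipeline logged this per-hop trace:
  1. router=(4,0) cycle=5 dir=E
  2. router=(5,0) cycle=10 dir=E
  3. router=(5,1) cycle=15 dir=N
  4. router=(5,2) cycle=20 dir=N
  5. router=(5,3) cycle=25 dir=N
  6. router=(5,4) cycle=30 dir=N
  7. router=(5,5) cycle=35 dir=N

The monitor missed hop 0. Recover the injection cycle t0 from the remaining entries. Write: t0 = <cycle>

t0 = 0

Hop 1 reached at cycle 5; hop k is at t0 + k·L.
t0 = cyc[1] − L = 5 − 5 = 0.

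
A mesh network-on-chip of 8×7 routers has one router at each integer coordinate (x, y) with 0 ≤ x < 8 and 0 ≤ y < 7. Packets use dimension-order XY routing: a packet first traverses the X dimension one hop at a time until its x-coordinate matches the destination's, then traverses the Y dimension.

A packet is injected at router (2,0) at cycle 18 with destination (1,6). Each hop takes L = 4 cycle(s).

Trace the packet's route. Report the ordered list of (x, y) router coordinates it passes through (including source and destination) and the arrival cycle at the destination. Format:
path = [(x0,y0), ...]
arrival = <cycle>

path = [(2,0), (1,0), (1,1), (1,2), (1,3), (1,4), (1,5), (1,6)]
arrival = 46

[0] x=2 y=0 t=18
[1] x=1 y=0 t=22 →W
[2] x=1 y=1 t=26 →N
[3] x=1 y=2 t=30 →N
[4] x=1 y=3 t=34 →N
[5] x=1 y=4 t=38 →N
[6] x=1 y=5 t=42 →N
[7] x=1 y=6 t=46 →N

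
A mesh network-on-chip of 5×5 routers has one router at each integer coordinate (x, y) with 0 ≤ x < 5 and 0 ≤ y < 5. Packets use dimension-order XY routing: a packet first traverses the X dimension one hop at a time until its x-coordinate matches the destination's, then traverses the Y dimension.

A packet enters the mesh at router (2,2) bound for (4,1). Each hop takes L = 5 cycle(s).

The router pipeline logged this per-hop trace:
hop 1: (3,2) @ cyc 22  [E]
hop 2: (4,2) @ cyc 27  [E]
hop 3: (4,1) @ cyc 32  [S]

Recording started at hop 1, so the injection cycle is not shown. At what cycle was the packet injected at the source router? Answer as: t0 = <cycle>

t0 = 17

Hop 1 reached at cycle 22; hop k is at t0 + k·L.
Therefore t0 = 22 − L = 17.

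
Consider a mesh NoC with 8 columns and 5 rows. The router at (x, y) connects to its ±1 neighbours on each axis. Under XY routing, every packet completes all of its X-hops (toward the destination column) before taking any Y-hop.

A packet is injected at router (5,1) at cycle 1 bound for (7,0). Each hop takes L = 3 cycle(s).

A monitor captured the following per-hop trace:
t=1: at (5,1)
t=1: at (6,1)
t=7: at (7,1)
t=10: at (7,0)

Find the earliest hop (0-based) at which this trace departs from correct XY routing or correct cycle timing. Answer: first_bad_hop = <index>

first_bad_hop = 1

hop 1: step (+1,+0), +0 cyc — BAD: Δcyc=0≠L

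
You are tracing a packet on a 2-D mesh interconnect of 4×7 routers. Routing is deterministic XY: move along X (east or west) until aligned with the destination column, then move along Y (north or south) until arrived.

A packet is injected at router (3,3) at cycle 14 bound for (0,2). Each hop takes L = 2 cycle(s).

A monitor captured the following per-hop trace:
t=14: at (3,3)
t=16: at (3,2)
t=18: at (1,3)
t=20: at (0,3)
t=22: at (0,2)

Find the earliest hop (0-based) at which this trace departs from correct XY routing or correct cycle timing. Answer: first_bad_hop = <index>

hop 1: step (+0,-1), +2 cyc — BAD: Y-move but x=3≠0

first_bad_hop = 1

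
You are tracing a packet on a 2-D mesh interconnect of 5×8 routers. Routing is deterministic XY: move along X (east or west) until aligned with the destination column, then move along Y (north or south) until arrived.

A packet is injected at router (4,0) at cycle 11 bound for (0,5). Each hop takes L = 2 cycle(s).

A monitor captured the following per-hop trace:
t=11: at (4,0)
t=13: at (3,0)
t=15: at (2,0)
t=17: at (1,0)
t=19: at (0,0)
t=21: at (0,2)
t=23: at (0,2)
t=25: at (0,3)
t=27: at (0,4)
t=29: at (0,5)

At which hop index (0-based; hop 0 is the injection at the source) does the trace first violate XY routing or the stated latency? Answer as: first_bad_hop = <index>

first_bad_hop = 5

[1] (-1,+0) / 2c ⇒ ok
[2] (-1,+0) / 2c ⇒ ok
[3] (-1,+0) / 2c ⇒ ok
[4] (-1,+0) / 2c ⇒ ok
[5] (+0,+2) / 2c ⇒ BAD: non-unit step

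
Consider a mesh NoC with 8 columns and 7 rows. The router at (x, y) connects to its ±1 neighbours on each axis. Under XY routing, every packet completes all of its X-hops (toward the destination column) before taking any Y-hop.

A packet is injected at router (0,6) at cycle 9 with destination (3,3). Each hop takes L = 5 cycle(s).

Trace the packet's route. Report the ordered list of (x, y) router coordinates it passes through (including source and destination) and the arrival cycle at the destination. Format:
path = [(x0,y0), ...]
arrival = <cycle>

src (0,6)  cyc=9
E→(1,6)  cyc=14
E→(2,6)  cyc=19
E→(3,6)  cyc=24
S→(3,5)  cyc=29
S→(3,4)  cyc=34
S→(3,3)  cyc=39

path = [(0,6), (1,6), (2,6), (3,6), (3,5), (3,4), (3,3)]
arrival = 39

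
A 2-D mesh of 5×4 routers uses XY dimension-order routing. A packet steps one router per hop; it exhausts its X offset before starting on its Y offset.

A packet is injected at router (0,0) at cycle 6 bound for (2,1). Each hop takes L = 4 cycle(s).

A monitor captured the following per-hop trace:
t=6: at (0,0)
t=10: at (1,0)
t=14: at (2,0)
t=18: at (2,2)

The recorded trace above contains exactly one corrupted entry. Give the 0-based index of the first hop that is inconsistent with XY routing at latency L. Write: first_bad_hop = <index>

hop 1: step (+1,+0), +4 cyc — ok
hop 2: step (+1,+0), +4 cyc — ok
hop 3: step (+0,+2), +4 cyc — BAD: non-unit step

first_bad_hop = 3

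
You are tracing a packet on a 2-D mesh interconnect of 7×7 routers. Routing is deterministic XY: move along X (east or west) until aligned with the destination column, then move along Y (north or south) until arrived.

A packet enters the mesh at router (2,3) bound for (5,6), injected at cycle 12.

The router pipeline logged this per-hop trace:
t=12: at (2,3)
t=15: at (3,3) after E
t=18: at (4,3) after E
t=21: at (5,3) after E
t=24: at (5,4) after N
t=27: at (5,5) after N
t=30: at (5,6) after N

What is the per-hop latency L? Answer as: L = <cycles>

Δcyc across hop 0→1: 15 − 12 = 3.
That increment is L by definition: L = 3.

L = 3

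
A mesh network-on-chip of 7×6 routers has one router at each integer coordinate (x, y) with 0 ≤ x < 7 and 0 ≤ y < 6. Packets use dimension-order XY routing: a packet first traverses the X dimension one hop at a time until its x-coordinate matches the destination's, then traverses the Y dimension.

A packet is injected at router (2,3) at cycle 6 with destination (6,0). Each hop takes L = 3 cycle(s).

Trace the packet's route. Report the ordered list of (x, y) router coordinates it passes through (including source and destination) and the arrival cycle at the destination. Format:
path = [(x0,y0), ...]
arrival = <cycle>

hop 0: (2,3) @ cyc 6
hop 1: (3,3) @ cyc 9  [E]
hop 2: (4,3) @ cyc 12  [E]
hop 3: (5,3) @ cyc 15  [E]
hop 4: (6,3) @ cyc 18  [E]
hop 5: (6,2) @ cyc 21  [S]
hop 6: (6,1) @ cyc 24  [S]
hop 7: (6,0) @ cyc 27  [S]

path = [(2,3), (3,3), (4,3), (5,3), (6,3), (6,2), (6,1), (6,0)]
arrival = 27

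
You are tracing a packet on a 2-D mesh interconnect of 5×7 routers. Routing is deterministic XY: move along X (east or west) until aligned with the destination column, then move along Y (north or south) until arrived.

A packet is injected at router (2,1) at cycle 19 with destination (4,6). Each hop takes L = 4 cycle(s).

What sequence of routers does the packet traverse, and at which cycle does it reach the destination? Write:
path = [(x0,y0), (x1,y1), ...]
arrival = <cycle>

path = [(2,1), (3,1), (4,1), (4,2), (4,3), (4,4), (4,5), (4,6)]
arrival = 47

  0. router=(2,1) cycle=19 (inject)
  1. router=(3,1) cycle=23 dir=E
  2. router=(4,1) cycle=27 dir=E
  3. router=(4,2) cycle=31 dir=N
  4. router=(4,3) cycle=35 dir=N
  5. router=(4,4) cycle=39 dir=N
  6. router=(4,5) cycle=43 dir=N
  7. router=(4,6) cycle=47 dir=N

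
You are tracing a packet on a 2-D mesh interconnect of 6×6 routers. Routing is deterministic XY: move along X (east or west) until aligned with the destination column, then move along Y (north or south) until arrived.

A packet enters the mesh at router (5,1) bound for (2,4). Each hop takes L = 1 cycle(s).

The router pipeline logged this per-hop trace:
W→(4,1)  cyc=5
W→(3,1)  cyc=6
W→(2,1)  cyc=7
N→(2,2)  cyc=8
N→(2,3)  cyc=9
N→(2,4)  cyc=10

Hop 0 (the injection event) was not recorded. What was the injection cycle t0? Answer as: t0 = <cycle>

t0 = 4

The first recorded entry is hop 1 at cycle 5.
Subtract one hop: t0 = 5 − 1 = 4.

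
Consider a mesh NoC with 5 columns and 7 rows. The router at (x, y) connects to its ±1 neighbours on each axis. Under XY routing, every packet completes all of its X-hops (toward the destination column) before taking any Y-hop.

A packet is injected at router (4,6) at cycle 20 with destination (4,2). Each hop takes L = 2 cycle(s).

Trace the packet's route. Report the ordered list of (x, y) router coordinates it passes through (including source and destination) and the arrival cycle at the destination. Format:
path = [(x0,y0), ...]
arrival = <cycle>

  0. router=(4,6) cycle=20 (inject)
  1. router=(4,5) cycle=22 dir=S
  2. router=(4,4) cycle=24 dir=S
  3. router=(4,3) cycle=26 dir=S
  4. router=(4,2) cycle=28 dir=S

path = [(4,6), (4,5), (4,4), (4,3), (4,2)]
arrival = 28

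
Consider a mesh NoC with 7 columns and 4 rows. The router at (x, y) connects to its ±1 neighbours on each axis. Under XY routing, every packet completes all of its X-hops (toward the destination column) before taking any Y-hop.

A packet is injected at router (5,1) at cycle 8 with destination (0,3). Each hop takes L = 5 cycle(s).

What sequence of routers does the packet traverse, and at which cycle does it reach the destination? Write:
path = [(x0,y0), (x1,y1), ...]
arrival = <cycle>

hop 0: (5,1) @ cyc 8
hop 1: (4,1) @ cyc 13  [W]
hop 2: (3,1) @ cyc 18  [W]
hop 3: (2,1) @ cyc 23  [W]
hop 4: (1,1) @ cyc 28  [W]
hop 5: (0,1) @ cyc 33  [W]
hop 6: (0,2) @ cyc 38  [N]
hop 7: (0,3) @ cyc 43  [N]

path = [(5,1), (4,1), (3,1), (2,1), (1,1), (0,1), (0,2), (0,3)]
arrival = 43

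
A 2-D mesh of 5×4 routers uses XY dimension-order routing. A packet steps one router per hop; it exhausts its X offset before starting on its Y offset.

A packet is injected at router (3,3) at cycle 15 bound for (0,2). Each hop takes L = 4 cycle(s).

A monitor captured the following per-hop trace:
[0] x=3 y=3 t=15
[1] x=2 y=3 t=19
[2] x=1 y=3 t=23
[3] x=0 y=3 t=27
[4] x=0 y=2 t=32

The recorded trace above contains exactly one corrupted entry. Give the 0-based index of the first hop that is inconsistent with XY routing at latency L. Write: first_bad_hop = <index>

first_bad_hop = 4

check 1→ d=(-1,0) cyc+4: ok
check 2→ d=(-1,0) cyc+4: ok
check 3→ d=(-1,0) cyc+4: ok
check 4→ d=(0,-1) cyc+5: BAD: Δcyc=5≠L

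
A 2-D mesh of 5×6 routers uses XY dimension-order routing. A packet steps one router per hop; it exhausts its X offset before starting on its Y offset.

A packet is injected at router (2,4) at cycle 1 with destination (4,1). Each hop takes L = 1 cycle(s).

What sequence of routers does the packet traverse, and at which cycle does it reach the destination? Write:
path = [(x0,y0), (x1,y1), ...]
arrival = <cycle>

path = [(2,4), (3,4), (4,4), (4,3), (4,2), (4,1)]
arrival = 6

src (2,4)  cyc=1
E→(3,4)  cyc=2
E→(4,4)  cyc=3
S→(4,3)  cyc=4
S→(4,2)  cyc=5
S→(4,1)  cyc=6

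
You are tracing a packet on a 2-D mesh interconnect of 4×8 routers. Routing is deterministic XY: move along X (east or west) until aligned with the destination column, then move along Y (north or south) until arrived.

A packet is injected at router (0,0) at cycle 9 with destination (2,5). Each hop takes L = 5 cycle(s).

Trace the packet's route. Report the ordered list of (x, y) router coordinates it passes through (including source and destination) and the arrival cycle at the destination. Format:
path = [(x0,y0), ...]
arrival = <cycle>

path = [(0,0), (1,0), (2,0), (2,1), (2,2), (2,3), (2,4), (2,5)]
arrival = 44

#0 — 0,0 | c9
#1 — 1,0 | c14 | E
#2 — 2,0 | c19 | E
#3 — 2,1 | c24 | N
#4 — 2,2 | c29 | N
#5 — 2,3 | c34 | N
#6 — 2,4 | c39 | N
#7 — 2,5 | c44 | N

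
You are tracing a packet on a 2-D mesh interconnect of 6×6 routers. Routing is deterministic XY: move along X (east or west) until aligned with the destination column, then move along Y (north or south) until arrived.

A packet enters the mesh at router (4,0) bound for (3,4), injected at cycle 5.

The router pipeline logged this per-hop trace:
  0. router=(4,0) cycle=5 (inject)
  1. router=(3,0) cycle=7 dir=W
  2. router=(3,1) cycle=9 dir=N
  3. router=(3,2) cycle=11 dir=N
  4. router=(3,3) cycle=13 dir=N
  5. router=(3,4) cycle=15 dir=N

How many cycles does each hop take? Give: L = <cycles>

Δcyc across hop 0→1: 7 − 5 = 2.
Each hop adds L, hence L = 2.

L = 2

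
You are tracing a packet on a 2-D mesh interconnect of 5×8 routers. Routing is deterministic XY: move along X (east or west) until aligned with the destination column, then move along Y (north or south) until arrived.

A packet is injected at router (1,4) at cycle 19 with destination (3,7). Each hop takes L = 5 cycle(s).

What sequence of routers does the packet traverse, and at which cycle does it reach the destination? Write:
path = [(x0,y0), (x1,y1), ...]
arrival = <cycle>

path = [(1,4), (2,4), (3,4), (3,5), (3,6), (3,7)]
arrival = 44

t=19: at (1,4)
t=24: at (2,4) after E
t=29: at (3,4) after E
t=34: at (3,5) after N
t=39: at (3,6) after N
t=44: at (3,7) after N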